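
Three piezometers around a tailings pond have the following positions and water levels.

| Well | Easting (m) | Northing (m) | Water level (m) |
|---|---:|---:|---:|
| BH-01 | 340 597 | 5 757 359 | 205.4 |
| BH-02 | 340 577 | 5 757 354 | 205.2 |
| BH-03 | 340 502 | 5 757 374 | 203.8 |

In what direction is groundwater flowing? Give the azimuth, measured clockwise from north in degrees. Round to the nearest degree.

Differences from BH-01: to BH-02 (Δx, Δy, Δh) = (-20, -5, -0.2); to BH-03 = (-95, 15, -1.6).
Determinant of the coordinate differences = (-20)·15 − (-95)·(-5) = -775.
∂h/∂x = [(-0.2)·15 − (-1.6)·(-5)] / -775 = +0.01419
∂h/∂y = [(-20)·(-1.6) − (-95)·(-0.2)] / -775 = -0.01677
Flow direction (−∇h) has components (-0.01419 E, +0.01677 N).
Azimuth = atan2(E, N) = atan2(-0.01419, +0.01677) = 319.8° ≈ 320°.

320°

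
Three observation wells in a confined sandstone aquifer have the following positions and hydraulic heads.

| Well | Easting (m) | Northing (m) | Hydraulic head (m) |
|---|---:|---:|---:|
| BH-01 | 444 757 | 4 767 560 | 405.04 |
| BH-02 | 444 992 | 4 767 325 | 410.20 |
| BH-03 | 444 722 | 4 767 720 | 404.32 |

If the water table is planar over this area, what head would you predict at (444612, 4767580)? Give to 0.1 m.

401.8 m

Taking BH-01 as reference: BH-02−BH-01 = (235, -235, +5.16); BH-03−BH-01 = (-35, 160, -0.72).
Determinant of the coordinate differences = 235·160 − (-35)·(-235) = 29375.
∂h/∂x = [(+5.16)·160 − (-0.72)·(-235)] / 29375 = +0.02235
∂h/∂y = [235·(-0.72) − (-35)·(+5.16)] / 29375 = +0.0003881
h(444612, 4767580) = 405.04 + (+0.02235)·(-145) + (+0.0003881)·(20) = 405.04 -3.240 +0.008 = 401.808 m.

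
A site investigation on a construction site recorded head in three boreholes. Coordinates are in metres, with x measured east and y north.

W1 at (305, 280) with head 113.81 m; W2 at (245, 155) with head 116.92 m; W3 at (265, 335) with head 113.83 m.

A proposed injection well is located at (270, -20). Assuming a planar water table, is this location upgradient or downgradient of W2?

Three-point gradient (reference W1): Δ to W2 = (-60, -125, +3.11), Δ to W3 = (-40, 55, +0.02).
∂h/∂x = -0.02091, ∂h/∂y = -0.01484 (det = -8300).
Head at (270, -20) = 113.81 + (-0.02091)·(-35) + (-0.01484)·(-300) = 118.99 m.
That is higher than the 116.92 m at W2, so the point is upgradient.

upgradient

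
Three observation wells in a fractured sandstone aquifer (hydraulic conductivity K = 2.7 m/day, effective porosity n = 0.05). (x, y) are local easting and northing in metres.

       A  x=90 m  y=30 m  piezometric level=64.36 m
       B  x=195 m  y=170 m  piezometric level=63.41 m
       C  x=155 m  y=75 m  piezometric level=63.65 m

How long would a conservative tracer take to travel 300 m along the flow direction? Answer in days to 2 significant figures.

Taking A as reference: B−A = (105, 140, -0.95); C−A = (65, 45, -0.71).
Determinant of the coordinate differences = 105·45 − 65·140 = -4375.
∂h/∂x = [(-0.95)·45 − (-0.71)·140] / -4375 = -0.01295
∂h/∂y = [105·(-0.71) − 65·(-0.95)] / -4375 = +0.002926
|∇h| = √(-0.01295² + 0.002926²) = 0.01328
Seepage velocity v = K·i/n = 2.7 × 0.01328 / 0.05 = 0.7171 m/day.
t = 300 / 0.7171 = 418.4 days.

420 days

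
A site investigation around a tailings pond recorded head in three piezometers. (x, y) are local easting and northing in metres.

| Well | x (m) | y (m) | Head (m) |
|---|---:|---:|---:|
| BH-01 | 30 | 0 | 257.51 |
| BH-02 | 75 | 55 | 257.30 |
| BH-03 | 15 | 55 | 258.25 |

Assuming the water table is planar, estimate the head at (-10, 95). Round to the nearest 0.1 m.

With h = a·x + b·y + c and BH-01 as origin, the differences give:
  45·a + 55·b = -0.21
  (-15)·a + 55·b = +0.74
Eliminate b (×55 and ×55, subtract): 3300·a = -52.250 → a = ∂h/∂x = -0.01583
Back-substitute: b = ∂h/∂y = +0.009136.
h(-10, 95) = 257.51 + (-0.01583)·(-40) + (+0.009136)·(95) = 257.51 +0.633 +0.868 = 259.011 m.

259.0 m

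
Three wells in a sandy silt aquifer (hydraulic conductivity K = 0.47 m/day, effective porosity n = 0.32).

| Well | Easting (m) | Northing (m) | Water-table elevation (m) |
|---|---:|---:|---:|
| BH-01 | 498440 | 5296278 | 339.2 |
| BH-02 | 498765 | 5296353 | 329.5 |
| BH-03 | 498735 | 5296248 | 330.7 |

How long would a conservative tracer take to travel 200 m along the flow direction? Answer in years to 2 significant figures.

13 years

Taking BH-01 as reference: BH-02−BH-01 = (325, 75, -9.7); BH-03−BH-01 = (295, -30, -8.5).
Determinant of the coordinate differences = 325·(-30) − 295·75 = -31875.
∂h/∂x = [(-9.7)·(-30) − (-8.5)·75] / -31875 = -0.02913
∂h/∂y = [325·(-8.5) − 295·(-9.7)] / -31875 = -0.003106
|∇h| = √(-0.02913² + -0.003106²) = 0.0293
Seepage velocity v = K·i/n = 0.47 × 0.0293 / 0.32 = 0.04303 m/day.
t = 200 / 0.04303 = 4648 days = 12.7 years.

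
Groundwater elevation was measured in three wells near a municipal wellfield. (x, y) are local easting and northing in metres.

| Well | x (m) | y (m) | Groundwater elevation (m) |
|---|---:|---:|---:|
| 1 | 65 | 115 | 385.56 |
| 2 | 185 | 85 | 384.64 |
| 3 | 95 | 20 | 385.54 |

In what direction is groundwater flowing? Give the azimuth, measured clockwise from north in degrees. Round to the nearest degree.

Differences from 1: to 2 (Δx, Δy, Δh) = (120, -30, -0.92); to 3 = (30, -95, -0.02).
Solve a·Δx + b·Δy = Δh: det = 120·(-95) − 30·(-30) = -10500.
∂h/∂x = [(-0.92)·(-95) − (-0.02)·(-30)] / -10500 = -0.008267
∂h/∂y = [120·(-0.02) − 30·(-0.92)] / -10500 = -0.002400
Flow direction (−∇h) has components (+0.008267 E, +0.002400 N).
Azimuth = atan2(E, N) = atan2(+0.008267, +0.002400) = 73.8° ≈ 074°.

074°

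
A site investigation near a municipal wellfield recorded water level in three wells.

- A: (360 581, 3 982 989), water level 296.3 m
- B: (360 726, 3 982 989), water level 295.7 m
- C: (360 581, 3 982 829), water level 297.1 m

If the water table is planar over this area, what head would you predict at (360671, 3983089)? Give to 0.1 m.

∂h/∂x = (295.7 − 296.3) / (360726 − 360581) = -0.004138
∂h/∂y = (297.1 − 296.3) / (3982829 − 3982989) = -0.005000
h(360671, 3983089) = 296.3 + (-0.004138)·(90) + (-0.005000)·(100) = 296.3 -0.372 -0.500 = 295.428 m.

295.4 m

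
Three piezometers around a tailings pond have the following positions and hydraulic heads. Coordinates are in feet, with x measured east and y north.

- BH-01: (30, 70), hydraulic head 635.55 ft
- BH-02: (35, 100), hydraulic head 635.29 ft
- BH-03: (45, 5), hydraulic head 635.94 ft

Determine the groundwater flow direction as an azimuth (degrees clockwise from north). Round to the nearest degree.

Differences from BH-01: to BH-02 (Δx, Δy, Δh) = (5, 30, -0.26); to BH-03 = (15, -65, +0.39).
Determinant of the coordinate differences = 5·(-65) − 15·30 = -775.
∂h/∂x = [(-0.26)·(-65) − (+0.39)·30] / -775 = -0.006710
∂h/∂y = [5·(+0.39) − 15·(-0.26)] / -775 = -0.007548
Flow direction (−∇h) has components (+0.006710 E, +0.007548 N).
Azimuth = atan2(E, N) = atan2(+0.006710, +0.007548) = 41.6° ≈ 042°.

042°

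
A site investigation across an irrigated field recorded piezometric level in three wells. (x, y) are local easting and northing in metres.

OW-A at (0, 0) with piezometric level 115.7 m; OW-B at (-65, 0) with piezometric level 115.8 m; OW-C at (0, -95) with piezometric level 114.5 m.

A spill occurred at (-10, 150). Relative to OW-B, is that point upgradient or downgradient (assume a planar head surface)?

upgradient

∂h/∂x = (115.8 − 115.7) / (-65 − 0) = -0.001538
∂h/∂y = (114.5 − 115.7) / (-95 − 0) = +0.01263
Head at (-10, 150) = 115.7 + (-0.001538)·(-10) + (+0.01263)·(150) = 117.61 m.
That is higher than the 115.8 m at OW-B, so the point is upgradient.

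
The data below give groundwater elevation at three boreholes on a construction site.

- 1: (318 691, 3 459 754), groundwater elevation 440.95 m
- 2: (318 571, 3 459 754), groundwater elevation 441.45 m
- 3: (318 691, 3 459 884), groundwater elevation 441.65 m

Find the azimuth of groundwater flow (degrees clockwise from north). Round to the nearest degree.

∂h/∂x = (441.45 − 440.95) / (318571 − 318691) = -0.004167
∂h/∂y = (441.65 − 440.95) / (3459884 − 3459754) = +0.005385
Flow direction (−∇h) has components (+0.004167 E, -0.005385 N).
Azimuth = atan2(E, N) = atan2(+0.004167, -0.005385) = 142.3° ≈ 142°.

142°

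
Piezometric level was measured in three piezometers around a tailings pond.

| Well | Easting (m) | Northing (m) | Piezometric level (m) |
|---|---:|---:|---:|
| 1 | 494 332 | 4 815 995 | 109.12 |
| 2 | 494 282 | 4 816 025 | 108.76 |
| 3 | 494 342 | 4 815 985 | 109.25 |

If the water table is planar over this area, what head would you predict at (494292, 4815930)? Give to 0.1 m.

Taking 1 as reference: 2−1 = (-50, 30, -0.36); 3−1 = (10, -10, +0.13).
Solve a·Δx + b·Δy = Δh: det = (-50)·(-10) − 10·30 = 200.
∂h/∂x = [(-0.36)·(-10) − (+0.13)·30] / 200 = -0.001500
∂h/∂y = [(-50)·(+0.13) − 10·(-0.36)] / 200 = -0.01450
h(494292, 4815930) = 109.12 + (-0.001500)·(-40) + (-0.01450)·(-65) = 109.12 +0.060 +0.942 = 110.123 m.

110.1 m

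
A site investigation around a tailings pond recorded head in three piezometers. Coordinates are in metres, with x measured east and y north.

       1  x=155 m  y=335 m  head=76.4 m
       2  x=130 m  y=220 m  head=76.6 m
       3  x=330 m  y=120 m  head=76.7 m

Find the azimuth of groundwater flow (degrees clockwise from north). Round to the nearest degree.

011°

With h = a·x + b·y + c and 1 as origin, the differences give:
  (-25)·a + (-115)·b = +0.2
  175·a + (-215)·b = +0.3
Eliminate b (×(-215) and ×(-115), subtract): 25500·a = -8.50 → a = ∂h/∂x = -0.0003333
Back-substitute: b = ∂h/∂y = -0.001667.
Flow direction (−∇h) has components (+0.0003333 E, +0.001667 N).
Azimuth = atan2(E, N) = atan2(+0.0003333, +0.001667) = 11.3° ≈ 011°.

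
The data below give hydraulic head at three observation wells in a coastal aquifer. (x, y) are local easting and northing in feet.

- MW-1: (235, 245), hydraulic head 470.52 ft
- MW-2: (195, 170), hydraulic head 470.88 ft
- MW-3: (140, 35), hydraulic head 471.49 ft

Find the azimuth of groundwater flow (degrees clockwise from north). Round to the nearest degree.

Differences from MW-1: to MW-2 (Δx, Δy, Δh) = (-40, -75, +0.36); to MW-3 = (-95, -210, +0.97).
Determinant of the coordinate differences = (-40)·(-210) − (-95)·(-75) = 1275.
∂h/∂x = [(+0.36)·(-210) − (+0.97)·(-75)] / 1275 = -0.002235
∂h/∂y = [(-40)·(+0.97) − (-95)·(+0.36)] / 1275 = -0.003608
Flow direction (−∇h) has components (+0.002235 E, +0.003608 N).
Azimuth = atan2(E, N) = atan2(+0.002235, +0.003608) = 31.8° ≈ 032°.

032°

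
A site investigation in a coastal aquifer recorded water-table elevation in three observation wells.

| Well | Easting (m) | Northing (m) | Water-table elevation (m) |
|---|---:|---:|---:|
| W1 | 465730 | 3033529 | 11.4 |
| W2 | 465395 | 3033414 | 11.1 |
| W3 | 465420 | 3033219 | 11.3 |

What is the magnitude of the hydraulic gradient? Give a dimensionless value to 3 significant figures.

With h = a·x + b·y + c and W1 as origin, the differences give:
  (-335)·a + (-115)·b = -0.3
  (-310)·a + (-310)·b = -0.1
Eliminate b (×(-310) and ×(-115), subtract): 68200·a = 81.50 → a = ∂h/∂x = +0.001195
Back-substitute: b = ∂h/∂y = -0.0008724.
|∇h| = √(0.001195² + -0.0008724²) = 0.00148

0.00148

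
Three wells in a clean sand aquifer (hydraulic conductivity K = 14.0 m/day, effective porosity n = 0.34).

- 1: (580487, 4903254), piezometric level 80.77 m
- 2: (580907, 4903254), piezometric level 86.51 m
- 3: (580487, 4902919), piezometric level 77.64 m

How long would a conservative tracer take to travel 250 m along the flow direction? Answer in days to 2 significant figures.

∂h/∂x = (86.51 − 80.77) / (580907 − 580487) = +0.01367
∂h/∂y = (77.64 − 80.77) / (4902919 − 4903254) = +0.009343
|∇h| = √(0.01367² + 0.009343²) = 0.01656
Seepage velocity v = K·i/n = 14.0 × 0.01656 / 0.34 = 0.6819 m/day.
t = 250 / 0.6819 = 366.6 days.

370 days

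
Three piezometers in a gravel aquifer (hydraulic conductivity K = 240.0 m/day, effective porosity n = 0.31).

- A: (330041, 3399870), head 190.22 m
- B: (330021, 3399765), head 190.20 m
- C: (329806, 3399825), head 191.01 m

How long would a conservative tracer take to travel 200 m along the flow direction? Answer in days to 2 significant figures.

With h = a·x + b·y + c and A as origin, the differences give:
  (-20)·a + (-105)·b = -0.02
  (-235)·a + (-45)·b = +0.79
Eliminate b (×(-45) and ×(-105), subtract): -23775·a = 83.850 → a = ∂h/∂x = -0.003527
Back-substitute: b = ∂h/∂y = +0.0008623.
|∇h| = √(-0.003527² + 0.0008623²) = 0.003631
Seepage velocity v = K·i/n = 240.0 × 0.003631 / 0.31 = 2.811 m/day.
t = 200 / 2.811 = 71.15 days.

71 days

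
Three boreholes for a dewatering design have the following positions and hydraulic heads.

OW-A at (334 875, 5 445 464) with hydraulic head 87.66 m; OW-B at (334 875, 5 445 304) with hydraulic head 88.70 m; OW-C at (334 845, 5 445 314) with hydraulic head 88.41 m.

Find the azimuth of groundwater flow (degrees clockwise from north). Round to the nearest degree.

With h = a·x + b·y + c and OW-A as origin, the differences give:
  0·a + (-160)·b = +1.04
  (-30)·a + (-150)·b = +0.75
Eliminate b (×(-150) and ×(-160), subtract): -4800·a = -36.000 → a = ∂h/∂x = +0.007500
Back-substitute: b = ∂h/∂y = -0.006500.
Flow direction (−∇h) has components (-0.007500 E, +0.006500 N).
Azimuth = atan2(E, N) = atan2(-0.007500, +0.006500) = 310.9° ≈ 311°.

311°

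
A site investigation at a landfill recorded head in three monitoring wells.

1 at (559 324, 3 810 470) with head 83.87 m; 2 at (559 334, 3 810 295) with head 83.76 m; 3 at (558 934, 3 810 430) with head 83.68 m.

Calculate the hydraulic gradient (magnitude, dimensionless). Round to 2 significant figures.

Differences from 1: to 2 (Δx, Δy, Δh) = (10, -175, -0.11); to 3 = (-390, -40, -0.19).
Determinant of the coordinate differences = 10·(-40) − (-390)·(-175) = -68650.
∂h/∂x = [(-0.11)·(-40) − (-0.19)·(-175)] / -68650 = +0.0004202
∂h/∂y = [10·(-0.19) − (-390)·(-0.11)] / -68650 = +0.0006526
|∇h| = √(0.0004202² + 0.0006526²) = 0.0007762

0.00078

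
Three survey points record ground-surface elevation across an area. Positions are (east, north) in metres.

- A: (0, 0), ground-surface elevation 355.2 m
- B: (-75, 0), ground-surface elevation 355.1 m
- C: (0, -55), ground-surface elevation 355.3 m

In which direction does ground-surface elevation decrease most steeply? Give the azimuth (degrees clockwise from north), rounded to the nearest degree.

∂z/∂x = (355.1 − 355.2) / (-75 − 0) = +0.001333
∂z/∂y = (355.3 − 355.2) / (-55 − 0) = -0.001818
Steepest decrease is along −∇f: components (-0.001333 E, +0.001818 N).
Azimuth = atan2(-0.001333, +0.001818) = 323.7° ≈ 324°.

324°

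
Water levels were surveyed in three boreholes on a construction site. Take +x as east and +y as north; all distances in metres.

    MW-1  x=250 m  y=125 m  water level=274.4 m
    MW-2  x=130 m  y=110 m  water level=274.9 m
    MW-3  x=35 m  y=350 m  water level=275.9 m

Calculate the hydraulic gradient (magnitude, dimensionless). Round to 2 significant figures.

0.0051

Taking MW-1 as reference: MW-2−MW-1 = (-120, -15, +0.5); MW-3−MW-1 = (-215, 225, +1.5).
Solve a·Δx + b·Δy = Δh: det = (-120)·225 − (-215)·(-15) = -30225.
∂h/∂x = [(+0.5)·225 − (+1.5)·(-15)] / -30225 = -0.004467
∂h/∂y = [(-120)·(+1.5) − (-215)·(+0.5)] / -30225 = +0.002399
|∇h| = √(-0.004467² + 0.002399²) = 0.00507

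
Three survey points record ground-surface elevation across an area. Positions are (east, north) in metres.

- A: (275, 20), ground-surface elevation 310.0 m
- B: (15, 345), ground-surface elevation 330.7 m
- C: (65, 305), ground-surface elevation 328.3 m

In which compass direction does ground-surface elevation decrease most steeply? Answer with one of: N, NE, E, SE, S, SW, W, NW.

With z = a·x + b·y + c and A as origin, the differences give:
  (-260)·a + 325·b = +20.7
  (-210)·a + 285·b = +18.3
Eliminate b (×285 and ×325, subtract): -5850·a = -48.00 → a = ∂z/∂x = +0.008205
Back-substitute: b = ∂z/∂y = +0.07026.
Steepest decrease is along −∇f = (-0.008205 E, -0.07026 N) → south.

S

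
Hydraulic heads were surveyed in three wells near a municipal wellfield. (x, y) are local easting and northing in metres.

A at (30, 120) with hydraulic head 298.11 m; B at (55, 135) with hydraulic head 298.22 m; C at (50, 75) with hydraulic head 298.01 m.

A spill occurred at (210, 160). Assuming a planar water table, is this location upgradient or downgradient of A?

Differences from A: to B (Δx, Δy, Δh) = (25, 15, +0.11); to C = (20, -45, -0.10).
Determinant of the coordinate differences = 25·(-45) − 20·15 = -1425.
∂h/∂x = [(+0.11)·(-45) − (-0.10)·15] / -1425 = +0.002421
∂h/∂y = [25·(-0.10) − 20·(+0.11)] / -1425 = +0.003298
Head at (210, 160) = 298.11 + (+0.002421)·(180) + (+0.003298)·(40) = 298.68 m.
That is higher than the 298.11 m at A, so the point is upgradient.

upgradient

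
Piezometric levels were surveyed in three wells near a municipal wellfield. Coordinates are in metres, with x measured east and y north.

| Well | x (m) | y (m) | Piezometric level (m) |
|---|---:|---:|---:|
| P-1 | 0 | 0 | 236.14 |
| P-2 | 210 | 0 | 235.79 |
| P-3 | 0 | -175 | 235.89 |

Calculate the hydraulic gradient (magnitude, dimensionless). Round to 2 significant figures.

0.0022

∂h/∂x = (235.79 − 236.14) / (210 − 0) = -0.001667
∂h/∂y = (235.89 − 236.14) / (-175 − 0) = +0.001429
|∇h| = √(-0.001667² + 0.001429²) = 0.002196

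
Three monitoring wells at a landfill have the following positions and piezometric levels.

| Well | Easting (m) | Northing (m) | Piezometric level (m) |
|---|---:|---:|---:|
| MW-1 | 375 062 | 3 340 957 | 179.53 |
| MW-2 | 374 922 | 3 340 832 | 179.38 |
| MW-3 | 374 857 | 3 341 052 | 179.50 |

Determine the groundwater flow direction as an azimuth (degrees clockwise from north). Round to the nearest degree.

Three-point gradient (reference MW-1): Δ to MW-2 = (-140, -125, -0.15), Δ to MW-3 = (-205, 95, -0.03).
∂h/∂x = +0.0004624, ∂h/∂y = +0.0006821 (det = -38925).
Flow direction (−∇h) has components (-0.0004624 E, -0.0006821 N).
Azimuth = atan2(E, N) = atan2(-0.0004624, -0.0006821) = 214.1° ≈ 214°.

214°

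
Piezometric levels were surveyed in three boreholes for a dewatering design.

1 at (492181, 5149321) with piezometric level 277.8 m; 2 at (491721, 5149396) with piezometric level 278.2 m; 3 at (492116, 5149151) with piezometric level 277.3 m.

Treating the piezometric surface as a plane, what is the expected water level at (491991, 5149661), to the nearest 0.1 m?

Differences from 1: to 2 (Δx, Δy, Δh) = (-460, 75, +0.4); to 3 = (-65, -170, -0.5).
Solve a·Δx + b·Δy = Δh: det = (-460)·(-170) − (-65)·75 = 83075.
∂h/∂x = [(+0.4)·(-170) − (-0.5)·75] / 83075 = -0.0003671
∂h/∂y = [(-460)·(-0.5) − (-65)·(+0.4)] / 83075 = +0.003082
h(491991, 5149661) = 277.8 + (-0.0003671)·(-190) + (+0.003082)·(340) = 277.8 +0.070 +1.048 = 278.917 m.

278.9 m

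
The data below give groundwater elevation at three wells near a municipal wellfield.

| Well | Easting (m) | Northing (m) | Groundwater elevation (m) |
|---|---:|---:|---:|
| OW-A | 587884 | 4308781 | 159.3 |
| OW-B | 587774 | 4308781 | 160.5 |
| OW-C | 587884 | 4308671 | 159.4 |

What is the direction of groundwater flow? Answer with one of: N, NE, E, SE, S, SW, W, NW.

E

∂h/∂x = (160.5 − 159.3) / (587774 − 587884) = -0.01091
∂h/∂y = (159.4 − 159.3) / (4308671 − 4308781) = -0.0009091
Flow = −∇h = (+0.01091 east, +0.0009091 north), which points east.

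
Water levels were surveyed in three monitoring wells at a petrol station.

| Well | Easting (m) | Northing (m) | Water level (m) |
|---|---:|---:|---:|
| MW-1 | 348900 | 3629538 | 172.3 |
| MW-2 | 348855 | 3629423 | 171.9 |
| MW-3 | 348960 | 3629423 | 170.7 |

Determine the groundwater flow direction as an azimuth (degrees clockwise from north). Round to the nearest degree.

Taking MW-1 as reference: MW-2−MW-1 = (-45, -115, -0.4); MW-3−MW-1 = (60, -115, -1.6).
Solve a·Δx + b·Δy = Δh: det = (-45)·(-115) − 60·(-115) = 12075.
∂h/∂x = [(-0.4)·(-115) − (-1.6)·(-115)] / 12075 = -0.01143
∂h/∂y = [(-45)·(-1.6) − 60·(-0.4)] / 12075 = +0.007950
Flow direction (−∇h) has components (+0.01143 E, -0.007950 N).
Azimuth = atan2(E, N) = atan2(+0.01143, -0.007950) = 124.8° ≈ 125°.

125°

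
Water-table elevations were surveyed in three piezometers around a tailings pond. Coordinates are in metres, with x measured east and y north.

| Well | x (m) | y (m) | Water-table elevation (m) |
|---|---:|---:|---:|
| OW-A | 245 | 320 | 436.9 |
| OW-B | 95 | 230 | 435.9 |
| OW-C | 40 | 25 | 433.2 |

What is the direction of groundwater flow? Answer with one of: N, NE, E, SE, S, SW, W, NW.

With h = a·x + b·y + c and OW-A as origin, the differences give:
  (-150)·a + (-90)·b = -1.0
  (-205)·a + (-295)·b = -3.7
Eliminate b (×(-295) and ×(-90), subtract): 25800·a = -38.00 → a = ∂h/∂x = -0.001473
Back-substitute: b = ∂h/∂y = +0.01357.
Flow = −∇h = (+0.001473 east, -0.01357 north), which points south.

S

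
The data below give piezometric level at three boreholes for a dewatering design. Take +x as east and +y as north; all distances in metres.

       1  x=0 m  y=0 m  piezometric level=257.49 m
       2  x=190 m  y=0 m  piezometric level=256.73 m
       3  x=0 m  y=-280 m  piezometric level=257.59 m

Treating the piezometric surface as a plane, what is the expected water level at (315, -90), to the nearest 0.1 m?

∂h/∂x = (256.73 − 257.49) / (190 − 0) = -0.004000
∂h/∂y = (257.59 − 257.49) / (-280 − 0) = -0.0003571
h(315, -90) = 257.49 + (-0.004000)·(315) + (-0.0003571)·(-90) = 257.49 -1.260 +0.032 = 256.262 m.

256.3 m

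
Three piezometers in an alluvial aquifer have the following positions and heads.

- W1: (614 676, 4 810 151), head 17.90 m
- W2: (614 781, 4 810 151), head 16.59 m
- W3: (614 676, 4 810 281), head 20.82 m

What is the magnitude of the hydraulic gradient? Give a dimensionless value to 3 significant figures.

∂h/∂x = (16.59 − 17.90) / (614781 − 614676) = -0.01248
∂h/∂y = (20.82 − 17.90) / (4810281 − 4810151) = +0.02246
|∇h| = √(-0.01248² + 0.02246²) = 0.02569

0.0257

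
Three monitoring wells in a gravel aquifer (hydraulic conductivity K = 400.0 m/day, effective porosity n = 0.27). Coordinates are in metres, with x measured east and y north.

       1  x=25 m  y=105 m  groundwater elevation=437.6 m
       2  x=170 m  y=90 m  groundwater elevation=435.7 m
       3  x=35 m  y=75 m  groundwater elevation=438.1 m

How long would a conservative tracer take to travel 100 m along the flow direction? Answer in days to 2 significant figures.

With h = a·x + b·y + c and 1 as origin, the differences give:
  145·a + (-15)·b = -1.9
  10·a + (-30)·b = +0.5
Eliminate b (×(-30) and ×(-15), subtract): -4200·a = 64.50 → a = ∂h/∂x = -0.01536
Back-substitute: b = ∂h/∂y = -0.02179.
|∇h| = √(-0.01536² + -0.02179²) = 0.02666
Seepage velocity v = K·i/n = 400.0 × 0.02666 / 0.27 = 39.5 m/day.
t = 100 / 39.5 = 2.532 days.

2.5 days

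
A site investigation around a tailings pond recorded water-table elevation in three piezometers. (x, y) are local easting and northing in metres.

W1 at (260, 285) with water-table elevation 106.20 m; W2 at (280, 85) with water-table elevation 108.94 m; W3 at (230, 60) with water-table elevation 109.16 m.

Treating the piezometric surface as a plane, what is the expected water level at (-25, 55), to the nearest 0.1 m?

Taking W1 as reference: W2−W1 = (20, -200, +2.74); W3−W1 = (-30, -225, +2.96).
Solve a·Δx + b·Δy = Δh: det = 20·(-225) − (-30)·(-200) = -10500.
∂h/∂x = [(+2.74)·(-225) − (+2.96)·(-200)] / -10500 = +0.002333
∂h/∂y = [20·(+2.96) − (-30)·(+2.74)] / -10500 = -0.01347
h(-25, 55) = 106.20 + (+0.002333)·(-285) + (-0.01347)·(-230) = 106.20 -0.665 +3.097 = 108.632 m.

108.6 m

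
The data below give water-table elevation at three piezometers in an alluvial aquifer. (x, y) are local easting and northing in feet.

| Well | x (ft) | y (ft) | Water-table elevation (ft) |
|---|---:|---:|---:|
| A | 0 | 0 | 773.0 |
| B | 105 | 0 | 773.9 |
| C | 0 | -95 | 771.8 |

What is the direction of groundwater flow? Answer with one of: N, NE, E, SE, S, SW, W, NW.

SW

∂h/∂x = (773.9 − 773.0) / (105 − 0) = +0.008571
∂h/∂y = (771.8 − 773.0) / (-95 − 0) = +0.01263
Flow = −∇h = (-0.008571 east, -0.01263 north), which points southwest.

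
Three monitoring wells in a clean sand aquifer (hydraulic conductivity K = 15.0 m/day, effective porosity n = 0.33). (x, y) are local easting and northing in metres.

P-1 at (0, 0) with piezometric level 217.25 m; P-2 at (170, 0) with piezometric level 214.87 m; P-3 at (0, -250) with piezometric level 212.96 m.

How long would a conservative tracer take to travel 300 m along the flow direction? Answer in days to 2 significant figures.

300 days

∂h/∂x = (214.87 − 217.25) / (170 − 0) = -0.01400
∂h/∂y = (212.96 − 217.25) / (-250 − 0) = +0.01716
|∇h| = √(-0.01400² + 0.01716²) = 0.02215
Seepage velocity v = K·i/n = 15.0 × 0.02215 / 0.33 = 1.007 m/day.
t = 300 / 1.007 = 297.9 days.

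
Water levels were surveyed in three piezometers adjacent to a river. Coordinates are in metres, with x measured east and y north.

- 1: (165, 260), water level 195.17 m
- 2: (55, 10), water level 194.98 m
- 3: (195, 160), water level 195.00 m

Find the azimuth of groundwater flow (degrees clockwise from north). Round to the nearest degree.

Taking 1 as reference: 2−1 = (-110, -250, -0.19); 3−1 = (30, -100, -0.17).
Solve a·Δx + b·Δy = Δh: det = (-110)·(-100) − 30·(-250) = 18500.
∂h/∂x = [(-0.19)·(-100) − (-0.17)·(-250)] / 18500 = -0.001270
∂h/∂y = [(-110)·(-0.17) − 30·(-0.19)] / 18500 = +0.001319
Flow direction (−∇h) has components (+0.001270 E, -0.001319 N).
Azimuth = atan2(E, N) = atan2(+0.001270, -0.001319) = 136.1° ≈ 136°.

136°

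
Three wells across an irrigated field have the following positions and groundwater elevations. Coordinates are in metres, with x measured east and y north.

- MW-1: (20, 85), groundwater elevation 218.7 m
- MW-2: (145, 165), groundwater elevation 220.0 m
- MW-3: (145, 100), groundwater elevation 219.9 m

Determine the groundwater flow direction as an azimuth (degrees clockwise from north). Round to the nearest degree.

Differences from MW-1: to MW-2 (Δx, Δy, Δh) = (125, 80, +1.3); to MW-3 = (125, 15, +1.2).
Determinant of the coordinate differences = 125·15 − 125·80 = -8125.
∂h/∂x = [(+1.3)·15 − (+1.2)·80] / -8125 = +0.009415
∂h/∂y = [125·(+1.2) − 125·(+1.3)] / -8125 = +0.001538
Flow direction (−∇h) has components (-0.009415 E, -0.001538 N).
Azimuth = atan2(E, N) = atan2(-0.009415, -0.001538) = 260.7° ≈ 261°.

261°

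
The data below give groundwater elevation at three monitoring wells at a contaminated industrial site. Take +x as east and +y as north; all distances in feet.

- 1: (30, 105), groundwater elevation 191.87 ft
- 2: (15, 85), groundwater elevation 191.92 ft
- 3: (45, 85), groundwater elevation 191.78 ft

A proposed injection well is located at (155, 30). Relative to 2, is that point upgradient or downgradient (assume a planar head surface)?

downgradient

Differences from 1: to 2 (Δx, Δy, Δh) = (-15, -20, +0.05); to 3 = (15, -20, -0.09).
Solve a·Δx + b·Δy = Δh: det = (-15)·(-20) − 15·(-20) = 600.
∂h/∂x = [(+0.05)·(-20) − (-0.09)·(-20)] / 600 = -0.004667
∂h/∂y = [(-15)·(-0.09) − 15·(+0.05)] / 600 = +0.001000
Head at (155, 30) = 191.87 + (-0.004667)·(125) + (+0.001000)·(-75) = 191.21 ft.
That is lower than the 191.92 ft at 2, so the point is downgradient.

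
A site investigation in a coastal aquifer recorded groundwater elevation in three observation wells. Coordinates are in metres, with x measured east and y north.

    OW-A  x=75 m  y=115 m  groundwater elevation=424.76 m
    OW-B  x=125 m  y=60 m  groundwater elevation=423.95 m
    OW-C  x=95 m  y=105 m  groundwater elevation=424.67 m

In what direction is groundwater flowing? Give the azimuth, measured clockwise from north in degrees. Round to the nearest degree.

195°

Taking OW-A as reference: OW-B−OW-A = (50, -55, -0.81); OW-C−OW-A = (20, -10, -0.09).
Determinant of the coordinate differences = 50·(-10) − 20·(-55) = 600.
∂h/∂x = [(-0.81)·(-10) − (-0.09)·(-55)] / 600 = +0.005250
∂h/∂y = [50·(-0.09) − 20·(-0.81)] / 600 = +0.01950
Flow direction (−∇h) has components (-0.005250 E, -0.01950 N).
Azimuth = atan2(E, N) = atan2(-0.005250, -0.01950) = 195.1° ≈ 195°.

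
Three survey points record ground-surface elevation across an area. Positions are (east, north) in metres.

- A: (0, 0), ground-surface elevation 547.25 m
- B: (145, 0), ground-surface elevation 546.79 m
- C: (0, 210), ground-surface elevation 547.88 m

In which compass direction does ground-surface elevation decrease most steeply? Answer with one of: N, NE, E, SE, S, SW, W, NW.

∂z/∂x = (546.79 − 547.25) / (145 − 0) = -0.003172
∂z/∂y = (547.88 − 547.25) / (210 − 0) = +0.003000
Steepest decrease is along −∇f = (+0.003172 E, -0.003000 N) → southeast.

SE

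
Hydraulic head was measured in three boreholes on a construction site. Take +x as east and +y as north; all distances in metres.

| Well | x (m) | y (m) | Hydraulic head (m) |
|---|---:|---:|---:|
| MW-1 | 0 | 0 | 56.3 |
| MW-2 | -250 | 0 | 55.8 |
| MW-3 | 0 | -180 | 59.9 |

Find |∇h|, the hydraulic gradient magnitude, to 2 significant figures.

0.020

∂h/∂x = (55.8 − 56.3) / (-250 − 0) = +0.002000
∂h/∂y = (59.9 − 56.3) / (-180 − 0) = -0.02000
|∇h| = √(0.002000² + -0.02000²) = 0.0201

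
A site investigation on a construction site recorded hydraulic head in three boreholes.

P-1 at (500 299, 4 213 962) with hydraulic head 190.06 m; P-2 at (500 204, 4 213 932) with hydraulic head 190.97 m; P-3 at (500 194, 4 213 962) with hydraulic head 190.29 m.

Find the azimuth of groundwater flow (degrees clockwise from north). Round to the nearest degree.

005°

Three-point gradient (reference P-1): Δ to P-2 = (-95, -30, +0.91), Δ to P-3 = (-105, 0, +0.23).
∂h/∂x = -0.002190, ∂h/∂y = -0.02340 (det = -3150).
Flow direction (−∇h) has components (+0.002190 E, +0.02340 N).
Azimuth = atan2(E, N) = atan2(+0.002190, +0.02340) = 5.3° ≈ 005°.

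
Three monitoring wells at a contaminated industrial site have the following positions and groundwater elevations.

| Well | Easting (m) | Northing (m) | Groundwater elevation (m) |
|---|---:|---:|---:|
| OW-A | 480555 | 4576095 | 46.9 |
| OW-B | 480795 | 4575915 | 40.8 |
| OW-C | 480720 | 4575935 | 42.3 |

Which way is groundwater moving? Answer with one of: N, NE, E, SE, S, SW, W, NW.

SE

With h = a·x + b·y + c and OW-A as origin, the differences give:
  240·a + (-180)·b = -6.1
  165·a + (-160)·b = -4.6
Eliminate b (×(-160) and ×(-180), subtract): -8700·a = 148.00 → a = ∂h/∂x = -0.01701
Back-substitute: b = ∂h/∂y = +0.01121.
Flow = −∇h = (+0.01701 east, -0.01121 north), which points southeast.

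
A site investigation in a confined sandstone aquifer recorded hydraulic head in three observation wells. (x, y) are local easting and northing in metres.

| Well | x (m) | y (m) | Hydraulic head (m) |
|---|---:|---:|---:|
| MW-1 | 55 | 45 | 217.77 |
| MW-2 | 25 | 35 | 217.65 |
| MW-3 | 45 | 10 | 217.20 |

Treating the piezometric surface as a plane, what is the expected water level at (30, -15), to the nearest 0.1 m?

Taking MW-1 as reference: MW-2−MW-1 = (-30, -10, -0.12); MW-3−MW-1 = (-10, -35, -0.57).
Determinant of the coordinate differences = (-30)·(-35) − (-10)·(-10) = 950.
∂h/∂x = [(-0.12)·(-35) − (-0.57)·(-10)] / 950 = -0.001579
∂h/∂y = [(-30)·(-0.57) − (-10)·(-0.12)] / 950 = +0.01674
h(30, -15) = 217.77 + (-0.001579)·(-25) + (+0.01674)·(-60) = 217.77 +0.039 -1.004 = 216.805 m.

216.8 m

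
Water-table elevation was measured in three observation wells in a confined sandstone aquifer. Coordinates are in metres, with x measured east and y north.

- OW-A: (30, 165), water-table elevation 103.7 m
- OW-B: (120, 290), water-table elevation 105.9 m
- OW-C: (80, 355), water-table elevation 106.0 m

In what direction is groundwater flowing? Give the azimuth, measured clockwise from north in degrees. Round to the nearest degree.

233°

Three-point gradient (reference OW-A): Δ to OW-B = (90, 125, +2.2), Δ to OW-C = (50, 190, +2.3).
∂h/∂x = +0.01203, ∂h/∂y = +0.008940 (det = 10850).
Flow direction (−∇h) has components (-0.01203 E, -0.008940 N).
Azimuth = atan2(E, N) = atan2(-0.01203, -0.008940) = 233.4° ≈ 233°.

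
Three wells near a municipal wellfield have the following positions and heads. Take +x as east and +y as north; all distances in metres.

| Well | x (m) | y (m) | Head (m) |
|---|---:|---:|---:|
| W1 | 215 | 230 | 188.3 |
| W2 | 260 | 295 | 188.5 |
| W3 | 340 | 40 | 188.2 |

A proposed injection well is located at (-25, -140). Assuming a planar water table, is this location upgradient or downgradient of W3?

downgradient

Differences from W1: to W2 (Δx, Δy, Δh) = (45, 65, +0.2); to W3 = (125, -190, -0.1).
Solve a·Δx + b·Δy = Δh: det = 45·(-190) − 125·65 = -16675.
∂h/∂x = [(+0.2)·(-190) − (-0.1)·65] / -16675 = +0.001889
∂h/∂y = [45·(-0.1) − 125·(+0.2)] / -16675 = +0.001769
Head at (-25, -140) = 188.3 + (+0.001889)·(-240) + (+0.001769)·(-370) = 187.19 m.
That is lower than the 188.2 m at W3, so the point is downgradient.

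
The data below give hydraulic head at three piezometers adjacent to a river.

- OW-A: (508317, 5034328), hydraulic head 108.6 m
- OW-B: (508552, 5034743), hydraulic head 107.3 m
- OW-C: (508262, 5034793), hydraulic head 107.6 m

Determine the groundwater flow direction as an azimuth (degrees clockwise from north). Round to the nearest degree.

032°

With h = a·x + b·y + c and OW-A as origin, the differences give:
  235·a + 415·b = -1.3
  (-55)·a + 465·b = -1.0
Eliminate b (×465 and ×415, subtract): 132100·a = -189.50 → a = ∂h/∂x = -0.001435
Back-substitute: b = ∂h/∂y = -0.002320.
Flow direction (−∇h) has components (+0.001435 E, +0.002320 N).
Azimuth = atan2(E, N) = atan2(+0.001435, +0.002320) = 31.7° ≈ 032°.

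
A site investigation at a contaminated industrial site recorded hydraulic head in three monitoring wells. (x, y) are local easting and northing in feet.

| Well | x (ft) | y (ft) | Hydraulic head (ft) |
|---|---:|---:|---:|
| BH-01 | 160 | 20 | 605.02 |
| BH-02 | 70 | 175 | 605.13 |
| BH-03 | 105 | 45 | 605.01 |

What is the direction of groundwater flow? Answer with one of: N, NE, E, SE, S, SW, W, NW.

Differences from BH-01: to BH-02 (Δx, Δy, Δh) = (-90, 155, +0.11); to BH-03 = (-55, 25, -0.01).
Determinant of the coordinate differences = (-90)·25 − (-55)·155 = 6275.
∂h/∂x = [(+0.11)·25 − (-0.01)·155] / 6275 = +0.0006853
∂h/∂y = [(-90)·(-0.01) − (-55)·(+0.11)] / 6275 = +0.001108
Flow = −∇h = (-0.0006853 east, -0.001108 north), which points southwest.

SW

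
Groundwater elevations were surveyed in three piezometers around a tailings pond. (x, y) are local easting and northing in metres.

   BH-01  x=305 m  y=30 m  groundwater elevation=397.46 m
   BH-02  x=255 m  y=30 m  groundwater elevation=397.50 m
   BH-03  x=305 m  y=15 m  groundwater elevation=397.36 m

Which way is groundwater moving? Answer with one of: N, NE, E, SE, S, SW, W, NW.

Differences from BH-01: to BH-02 (Δx, Δy, Δh) = (-50, 0, +0.04); to BH-03 = (0, -15, -0.10).
Solve a·Δx + b·Δy = Δh: det = (-50)·(-15) − 0·0 = 750.
∂h/∂x = [(+0.04)·(-15) − (-0.10)·0] / 750 = -0.0008000
∂h/∂y = [(-50)·(-0.10) − 0·(+0.04)] / 750 = +0.006667
Flow = −∇h = (+0.0008000 east, -0.006667 north), which points south.

S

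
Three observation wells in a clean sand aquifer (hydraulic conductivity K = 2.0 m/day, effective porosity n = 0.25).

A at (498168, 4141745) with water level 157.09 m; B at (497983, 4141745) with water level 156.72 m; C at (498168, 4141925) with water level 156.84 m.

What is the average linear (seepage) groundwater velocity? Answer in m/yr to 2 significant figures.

∂h/∂x = (156.72 − 157.09) / (497983 − 498168) = +0.002000
∂h/∂y = (156.84 − 157.09) / (4141925 − 4141745) = -0.001389
|∇h| = √(0.002000² + -0.001389²) = 0.002435
Seepage velocity v = K·i/n = 2.0 × 0.002435 / 0.25 = 0.01948 m/day = 7.115 m/yr.

7.1 m/yr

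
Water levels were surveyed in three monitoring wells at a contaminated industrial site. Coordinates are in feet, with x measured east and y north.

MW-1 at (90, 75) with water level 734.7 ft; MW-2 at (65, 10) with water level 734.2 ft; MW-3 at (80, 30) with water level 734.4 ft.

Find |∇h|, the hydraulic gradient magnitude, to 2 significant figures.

Taking MW-1 as reference: MW-2−MW-1 = (-25, -65, -0.5); MW-3−MW-1 = (-10, -45, -0.3).
Determinant of the coordinate differences = (-25)·(-45) − (-10)·(-65) = 475.
∂h/∂x = [(-0.5)·(-45) − (-0.3)·(-65)] / 475 = +0.006316
∂h/∂y = [(-25)·(-0.3) − (-10)·(-0.5)] / 475 = +0.005263
|∇h| = √(0.006316² + 0.005263²) = 0.008221

0.0082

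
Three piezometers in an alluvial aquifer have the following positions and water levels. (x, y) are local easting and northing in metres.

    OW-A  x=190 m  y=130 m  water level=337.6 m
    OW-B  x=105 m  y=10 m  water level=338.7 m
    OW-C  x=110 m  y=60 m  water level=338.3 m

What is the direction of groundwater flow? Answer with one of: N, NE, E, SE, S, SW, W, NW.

Taking OW-A as reference: OW-B−OW-A = (-85, -120, +1.1); OW-C−OW-A = (-80, -70, +0.7).
Solve a·Δx + b·Δy = Δh: det = (-85)·(-70) − (-80)·(-120) = -3650.
∂h/∂x = [(+1.1)·(-70) − (+0.7)·(-120)] / -3650 = -0.001918
∂h/∂y = [(-85)·(+0.7) − (-80)·(+1.1)] / -3650 = -0.007808
Flow = −∇h = (+0.001918 east, +0.007808 north), which points north.

N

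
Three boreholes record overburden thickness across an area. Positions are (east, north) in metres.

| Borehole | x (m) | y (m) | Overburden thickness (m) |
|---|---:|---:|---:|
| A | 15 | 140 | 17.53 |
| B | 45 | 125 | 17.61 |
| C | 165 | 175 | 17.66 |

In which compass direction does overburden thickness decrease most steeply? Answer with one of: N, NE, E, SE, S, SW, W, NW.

Three-point gradient (reference A): Δ to B = (30, -15, +0.08), Δ to C = (150, 35, +0.13).
∂d/∂x = +0.001439, ∂d/∂y = -0.002455 (det = 3300).
Steepest decrease is along −∇f = (-0.001439 E, +0.002455 N) → northwest.

NW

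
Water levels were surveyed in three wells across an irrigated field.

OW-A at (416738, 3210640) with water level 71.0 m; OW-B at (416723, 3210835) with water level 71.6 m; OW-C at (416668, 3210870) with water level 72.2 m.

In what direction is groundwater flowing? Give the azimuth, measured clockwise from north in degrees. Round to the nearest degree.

104°

With h = a·x + b·y + c and OW-A as origin, the differences give:
  (-15)·a + 195·b = +0.6
  (-70)·a + 230·b = +1.2
Eliminate b (×230 and ×195, subtract): 10200·a = -96.00 → a = ∂h/∂x = -0.009412
Back-substitute: b = ∂h/∂y = +0.002353.
Flow direction (−∇h) has components (+0.009412 E, -0.002353 N).
Azimuth = atan2(E, N) = atan2(+0.009412, -0.002353) = 104.0° ≈ 104°.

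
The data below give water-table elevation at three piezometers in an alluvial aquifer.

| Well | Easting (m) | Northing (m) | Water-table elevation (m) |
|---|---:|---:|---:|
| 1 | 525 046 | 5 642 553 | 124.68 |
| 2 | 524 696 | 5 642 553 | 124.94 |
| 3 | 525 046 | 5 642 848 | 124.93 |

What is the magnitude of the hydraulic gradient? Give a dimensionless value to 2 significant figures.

0.0011

∂h/∂x = (124.94 − 124.68) / (524696 − 525046) = -0.0007429
∂h/∂y = (124.93 − 124.68) / (5642848 − 5642553) = +0.0008475
|∇h| = √(-0.0007429² + 0.0008475²) = 0.001127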